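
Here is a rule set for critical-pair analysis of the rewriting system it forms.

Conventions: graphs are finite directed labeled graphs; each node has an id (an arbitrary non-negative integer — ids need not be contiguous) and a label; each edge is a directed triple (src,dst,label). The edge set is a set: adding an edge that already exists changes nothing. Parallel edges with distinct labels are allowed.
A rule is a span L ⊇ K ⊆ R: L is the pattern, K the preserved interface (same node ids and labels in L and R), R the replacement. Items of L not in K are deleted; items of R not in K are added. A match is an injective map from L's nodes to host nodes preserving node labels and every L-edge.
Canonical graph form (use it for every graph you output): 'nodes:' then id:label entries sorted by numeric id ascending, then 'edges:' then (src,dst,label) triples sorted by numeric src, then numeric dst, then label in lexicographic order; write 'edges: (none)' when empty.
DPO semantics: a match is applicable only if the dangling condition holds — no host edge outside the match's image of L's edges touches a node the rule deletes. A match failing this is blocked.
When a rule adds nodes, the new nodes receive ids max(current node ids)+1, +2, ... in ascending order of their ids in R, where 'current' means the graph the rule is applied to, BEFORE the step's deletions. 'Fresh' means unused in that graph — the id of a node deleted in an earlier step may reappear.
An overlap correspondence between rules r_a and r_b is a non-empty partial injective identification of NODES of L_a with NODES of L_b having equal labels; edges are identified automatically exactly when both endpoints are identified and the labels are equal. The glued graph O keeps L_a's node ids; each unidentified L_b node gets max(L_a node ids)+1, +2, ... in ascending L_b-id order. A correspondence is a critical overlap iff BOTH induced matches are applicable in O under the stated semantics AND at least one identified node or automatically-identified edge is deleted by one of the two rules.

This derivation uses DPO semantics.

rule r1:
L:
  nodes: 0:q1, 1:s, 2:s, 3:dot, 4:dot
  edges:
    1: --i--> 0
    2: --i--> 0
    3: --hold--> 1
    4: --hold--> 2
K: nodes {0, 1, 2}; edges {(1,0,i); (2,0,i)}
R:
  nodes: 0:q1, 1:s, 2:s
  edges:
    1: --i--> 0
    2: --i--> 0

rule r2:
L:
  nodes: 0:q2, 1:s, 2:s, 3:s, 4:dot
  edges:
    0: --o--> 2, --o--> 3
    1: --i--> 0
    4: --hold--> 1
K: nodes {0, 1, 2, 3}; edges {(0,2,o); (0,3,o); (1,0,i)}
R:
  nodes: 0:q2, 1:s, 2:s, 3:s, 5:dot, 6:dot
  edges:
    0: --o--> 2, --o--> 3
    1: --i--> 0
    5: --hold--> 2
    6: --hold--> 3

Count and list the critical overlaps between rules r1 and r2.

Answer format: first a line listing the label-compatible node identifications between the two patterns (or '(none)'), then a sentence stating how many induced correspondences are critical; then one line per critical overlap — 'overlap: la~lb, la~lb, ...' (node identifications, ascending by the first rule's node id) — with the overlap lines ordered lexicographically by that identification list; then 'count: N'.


label-compatible node identifications between L(r1) and L(r2): 1~1, 1~2, 1~3, 2~1, 2~2, 2~3, 3~4, 4~4
6 of the induced correspondences are critical overlaps of r1 and r2.
overlap: 1~1, 2~2, 3~4
overlap: 1~1, 2~3, 3~4
overlap: 1~1, 3~4
overlap: 1~2, 2~1, 4~4
overlap: 1~3, 2~1, 4~4
overlap: 2~1, 4~4
count: 6


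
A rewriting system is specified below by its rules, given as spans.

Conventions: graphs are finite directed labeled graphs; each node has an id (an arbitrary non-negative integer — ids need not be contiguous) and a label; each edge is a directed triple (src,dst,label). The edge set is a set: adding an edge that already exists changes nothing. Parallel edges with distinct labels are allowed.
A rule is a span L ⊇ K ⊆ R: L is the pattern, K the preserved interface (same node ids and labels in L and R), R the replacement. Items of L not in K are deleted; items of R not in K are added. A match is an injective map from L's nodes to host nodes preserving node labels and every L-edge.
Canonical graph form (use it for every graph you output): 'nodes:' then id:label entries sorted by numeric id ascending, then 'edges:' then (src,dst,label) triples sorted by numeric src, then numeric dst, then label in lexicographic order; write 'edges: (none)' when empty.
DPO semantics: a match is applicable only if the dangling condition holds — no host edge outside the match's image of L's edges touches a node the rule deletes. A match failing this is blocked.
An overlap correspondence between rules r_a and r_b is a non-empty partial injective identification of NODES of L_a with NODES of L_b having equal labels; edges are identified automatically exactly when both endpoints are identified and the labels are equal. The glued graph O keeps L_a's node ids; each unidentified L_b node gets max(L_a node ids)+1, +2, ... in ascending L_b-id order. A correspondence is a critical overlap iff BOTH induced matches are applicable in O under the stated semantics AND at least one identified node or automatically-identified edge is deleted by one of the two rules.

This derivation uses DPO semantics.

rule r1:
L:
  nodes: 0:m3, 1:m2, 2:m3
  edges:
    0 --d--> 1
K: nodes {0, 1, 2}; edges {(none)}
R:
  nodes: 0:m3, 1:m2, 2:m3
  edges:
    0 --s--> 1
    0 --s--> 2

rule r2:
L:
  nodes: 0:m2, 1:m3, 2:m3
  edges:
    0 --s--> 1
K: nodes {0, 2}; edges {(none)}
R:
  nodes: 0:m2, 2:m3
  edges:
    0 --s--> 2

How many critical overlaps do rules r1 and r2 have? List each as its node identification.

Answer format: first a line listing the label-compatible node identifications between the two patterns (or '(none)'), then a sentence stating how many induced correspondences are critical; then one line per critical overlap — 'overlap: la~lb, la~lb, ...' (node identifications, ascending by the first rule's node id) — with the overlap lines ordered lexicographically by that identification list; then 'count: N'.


label-compatible node identifications between L(r1) and L(r2): 0~1, 0~2, 1~0, 2~1, 2~2
4 of the induced correspondences are critical overlaps of r1 and r2.
overlap: 0~2, 1~0, 2~1
overlap: 0~2, 2~1
overlap: 1~0, 2~1
overlap: 2~1
count: 4


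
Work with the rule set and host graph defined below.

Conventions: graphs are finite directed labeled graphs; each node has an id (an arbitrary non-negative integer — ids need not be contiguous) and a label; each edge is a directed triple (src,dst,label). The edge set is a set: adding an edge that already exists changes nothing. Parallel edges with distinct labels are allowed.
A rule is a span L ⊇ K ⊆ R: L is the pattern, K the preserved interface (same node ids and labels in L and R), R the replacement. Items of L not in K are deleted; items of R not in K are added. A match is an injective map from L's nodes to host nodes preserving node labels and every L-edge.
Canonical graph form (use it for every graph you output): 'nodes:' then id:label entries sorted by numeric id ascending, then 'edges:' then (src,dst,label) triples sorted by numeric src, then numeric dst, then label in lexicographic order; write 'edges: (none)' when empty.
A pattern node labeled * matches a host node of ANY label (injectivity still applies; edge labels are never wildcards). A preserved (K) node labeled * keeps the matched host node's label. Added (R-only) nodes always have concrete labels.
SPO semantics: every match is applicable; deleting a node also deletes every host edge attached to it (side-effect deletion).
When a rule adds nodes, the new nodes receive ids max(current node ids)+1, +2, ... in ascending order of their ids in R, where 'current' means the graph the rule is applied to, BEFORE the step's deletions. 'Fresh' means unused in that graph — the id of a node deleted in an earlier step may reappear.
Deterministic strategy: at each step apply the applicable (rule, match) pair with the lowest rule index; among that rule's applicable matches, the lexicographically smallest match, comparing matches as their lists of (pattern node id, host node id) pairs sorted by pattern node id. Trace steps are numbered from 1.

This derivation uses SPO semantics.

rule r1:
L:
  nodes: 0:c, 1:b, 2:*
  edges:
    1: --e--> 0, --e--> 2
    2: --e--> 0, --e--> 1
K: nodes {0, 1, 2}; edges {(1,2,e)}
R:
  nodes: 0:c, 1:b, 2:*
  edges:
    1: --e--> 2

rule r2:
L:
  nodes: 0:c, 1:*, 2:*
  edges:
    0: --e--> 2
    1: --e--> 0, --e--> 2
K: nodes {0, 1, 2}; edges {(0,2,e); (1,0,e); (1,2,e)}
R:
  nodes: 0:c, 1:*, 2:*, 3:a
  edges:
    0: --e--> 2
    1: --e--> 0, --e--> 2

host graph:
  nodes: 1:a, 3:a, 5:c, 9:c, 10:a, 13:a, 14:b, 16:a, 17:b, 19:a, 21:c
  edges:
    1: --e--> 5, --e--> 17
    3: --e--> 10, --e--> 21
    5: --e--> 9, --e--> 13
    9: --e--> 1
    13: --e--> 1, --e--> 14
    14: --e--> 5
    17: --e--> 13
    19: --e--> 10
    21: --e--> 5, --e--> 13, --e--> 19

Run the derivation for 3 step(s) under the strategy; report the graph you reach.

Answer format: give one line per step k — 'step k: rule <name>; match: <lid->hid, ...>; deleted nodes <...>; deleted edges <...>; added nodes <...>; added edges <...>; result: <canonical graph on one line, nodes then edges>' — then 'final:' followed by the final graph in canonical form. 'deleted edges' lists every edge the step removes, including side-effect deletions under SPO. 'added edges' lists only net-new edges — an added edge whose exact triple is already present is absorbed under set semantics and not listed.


step 1: rule r2; match: 0->5, 1->21, 2->13; deleted nodes (none); deleted edges (none); added nodes 22; added edges (none); result: nodes: 1:a, 3:a, 5:c, 9:c, 10:a, 13:a, 14:b, 16:a, 17:b, 19:a, 21:c, 22:a edges: (1,5,e); (1,17,e); (3,10,e); (3,21,e); (5,9,e); (5,13,e); (9,1,e); (13,1,e); (13,14,e); (14,5,e); (17,13,e); (19,10,e); (21,5,e); (21,13,e); (21,19,e)
step 2: rule r2; match: 0->5, 1->21, 2->13; deleted nodes (none); deleted edges (none); added nodes 23; added edges (none); result: nodes: 1:a, 3:a, 5:c, 9:c, 10:a, 13:a, 14:b, 16:a, 17:b, 19:a, 21:c, 22:a, 23:a edges: (1,5,e); (1,17,e); (3,10,e); (3,21,e); (5,9,e); (5,13,e); (9,1,e); (13,1,e); (13,14,e); (14,5,e); (17,13,e); (19,10,e); (21,5,e); (21,13,e); (21,19,e)
step 3: rule r2; match: 0->5, 1->21, 2->13; deleted nodes (none); deleted edges (none); added nodes 24; added edges (none); result: nodes: 1:a, 3:a, 5:c, 9:c, 10:a, 13:a, 14:b, 16:a, 17:b, 19:a, 21:c, 22:a, 23:a, 24:a edges: (1,5,e); (1,17,e); (3,10,e); (3,21,e); (5,9,e); (5,13,e); (9,1,e); (13,1,e); (13,14,e); (14,5,e); (17,13,e); (19,10,e); (21,5,e); (21,13,e); (21,19,e)
final:
nodes: 1:a, 3:a, 5:c, 9:c, 10:a, 13:a, 14:b, 16:a, 17:b, 19:a, 21:c, 22:a, 23:a, 24:a
edges: (1,5,e); (1,17,e); (3,10,e); (3,21,e); (5,9,e); (5,13,e); (9,1,e); (13,1,e); (13,14,e); (14,5,e); (17,13,e); (19,10,e); (21,5,e); (21,13,e); (21,19,e)


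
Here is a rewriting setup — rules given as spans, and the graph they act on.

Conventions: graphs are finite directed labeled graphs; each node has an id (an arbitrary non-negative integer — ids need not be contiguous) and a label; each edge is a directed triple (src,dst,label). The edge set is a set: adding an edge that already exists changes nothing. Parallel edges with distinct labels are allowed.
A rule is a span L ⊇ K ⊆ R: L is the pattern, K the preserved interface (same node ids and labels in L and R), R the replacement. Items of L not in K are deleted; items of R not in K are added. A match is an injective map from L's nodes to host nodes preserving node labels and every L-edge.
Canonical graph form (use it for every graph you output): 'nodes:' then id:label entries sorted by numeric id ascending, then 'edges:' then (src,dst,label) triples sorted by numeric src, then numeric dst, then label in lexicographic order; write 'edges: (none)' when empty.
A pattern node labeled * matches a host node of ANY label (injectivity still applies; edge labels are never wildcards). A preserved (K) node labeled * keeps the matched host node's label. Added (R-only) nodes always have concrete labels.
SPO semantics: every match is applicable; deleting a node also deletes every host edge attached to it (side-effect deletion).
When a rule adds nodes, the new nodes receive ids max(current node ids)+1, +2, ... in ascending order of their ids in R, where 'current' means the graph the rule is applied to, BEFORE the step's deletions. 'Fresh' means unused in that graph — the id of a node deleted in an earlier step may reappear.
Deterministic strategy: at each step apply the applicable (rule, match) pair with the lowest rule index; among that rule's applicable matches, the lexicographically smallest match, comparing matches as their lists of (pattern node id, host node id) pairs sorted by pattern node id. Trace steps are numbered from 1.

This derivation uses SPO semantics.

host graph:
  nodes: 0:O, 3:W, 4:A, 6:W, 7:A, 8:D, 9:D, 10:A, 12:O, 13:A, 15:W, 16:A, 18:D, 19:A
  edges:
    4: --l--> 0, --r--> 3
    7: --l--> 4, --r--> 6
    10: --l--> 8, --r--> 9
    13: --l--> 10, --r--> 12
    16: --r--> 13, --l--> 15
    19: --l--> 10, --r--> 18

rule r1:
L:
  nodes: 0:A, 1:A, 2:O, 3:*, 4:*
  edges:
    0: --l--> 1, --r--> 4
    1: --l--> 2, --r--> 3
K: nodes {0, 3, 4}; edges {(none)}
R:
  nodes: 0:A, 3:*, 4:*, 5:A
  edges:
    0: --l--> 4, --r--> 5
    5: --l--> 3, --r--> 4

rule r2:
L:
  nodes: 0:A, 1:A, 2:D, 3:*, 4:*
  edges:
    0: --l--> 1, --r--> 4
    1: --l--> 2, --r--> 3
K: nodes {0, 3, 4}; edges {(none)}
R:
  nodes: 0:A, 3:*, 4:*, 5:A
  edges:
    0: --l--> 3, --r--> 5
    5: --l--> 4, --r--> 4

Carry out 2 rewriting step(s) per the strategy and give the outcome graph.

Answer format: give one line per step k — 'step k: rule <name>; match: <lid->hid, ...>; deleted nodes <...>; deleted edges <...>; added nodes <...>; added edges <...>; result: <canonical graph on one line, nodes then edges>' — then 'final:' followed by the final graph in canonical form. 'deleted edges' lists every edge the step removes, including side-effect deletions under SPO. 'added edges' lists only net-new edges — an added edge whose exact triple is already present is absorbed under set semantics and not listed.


step 1: rule r1; match: 0->7, 1->4, 2->0, 3->3, 4->6; deleted nodes 0, 4; deleted edges (4,0,l); (4,3,r); (7,4,l); (7,6,r); added nodes 20; added edges (7,6,l); (7,20,r); (20,3,l); (20,6,r); result: nodes: 3:W, 6:W, 7:A, 8:D, 9:D, 10:A, 12:O, 13:A, 15:W, 16:A, 18:D, 19:A, 20:A edges: (7,6,l); (7,20,r); (10,8,l); (10,9,r); (13,10,l); (13,12,r); (16,13,r); (16,15,l); (19,10,l); (19,18,r); (20,3,l); (20,6,r)
step 2: rule r2; match: 0->13, 1->10, 2->8, 3->9, 4->12; deleted nodes 8, 10; deleted edges (10,8,l); (10,9,r); (13,10,l); (13,12,r); (19,10,l); added nodes 21; added edges (13,9,l); (13,21,r); (21,12,l); (21,12,r); result: nodes: 3:W, 6:W, 7:A, 9:D, 12:O, 13:A, 15:W, 16:A, 18:D, 19:A, 20:A, 21:A edges: (7,6,l); (7,20,r); (13,9,l); (13,21,r); (16,13,r); (16,15,l); (19,18,r); (20,3,l); (20,6,r); (21,12,l); (21,12,r)
final:
nodes: 3:W, 6:W, 7:A, 9:D, 12:O, 13:A, 15:W, 16:A, 18:D, 19:A, 20:A, 21:A
edges: (7,6,l); (7,20,r); (13,9,l); (13,21,r); (16,13,r); (16,15,l); (19,18,r); (20,3,l); (20,6,r); (21,12,l); (21,12,r)


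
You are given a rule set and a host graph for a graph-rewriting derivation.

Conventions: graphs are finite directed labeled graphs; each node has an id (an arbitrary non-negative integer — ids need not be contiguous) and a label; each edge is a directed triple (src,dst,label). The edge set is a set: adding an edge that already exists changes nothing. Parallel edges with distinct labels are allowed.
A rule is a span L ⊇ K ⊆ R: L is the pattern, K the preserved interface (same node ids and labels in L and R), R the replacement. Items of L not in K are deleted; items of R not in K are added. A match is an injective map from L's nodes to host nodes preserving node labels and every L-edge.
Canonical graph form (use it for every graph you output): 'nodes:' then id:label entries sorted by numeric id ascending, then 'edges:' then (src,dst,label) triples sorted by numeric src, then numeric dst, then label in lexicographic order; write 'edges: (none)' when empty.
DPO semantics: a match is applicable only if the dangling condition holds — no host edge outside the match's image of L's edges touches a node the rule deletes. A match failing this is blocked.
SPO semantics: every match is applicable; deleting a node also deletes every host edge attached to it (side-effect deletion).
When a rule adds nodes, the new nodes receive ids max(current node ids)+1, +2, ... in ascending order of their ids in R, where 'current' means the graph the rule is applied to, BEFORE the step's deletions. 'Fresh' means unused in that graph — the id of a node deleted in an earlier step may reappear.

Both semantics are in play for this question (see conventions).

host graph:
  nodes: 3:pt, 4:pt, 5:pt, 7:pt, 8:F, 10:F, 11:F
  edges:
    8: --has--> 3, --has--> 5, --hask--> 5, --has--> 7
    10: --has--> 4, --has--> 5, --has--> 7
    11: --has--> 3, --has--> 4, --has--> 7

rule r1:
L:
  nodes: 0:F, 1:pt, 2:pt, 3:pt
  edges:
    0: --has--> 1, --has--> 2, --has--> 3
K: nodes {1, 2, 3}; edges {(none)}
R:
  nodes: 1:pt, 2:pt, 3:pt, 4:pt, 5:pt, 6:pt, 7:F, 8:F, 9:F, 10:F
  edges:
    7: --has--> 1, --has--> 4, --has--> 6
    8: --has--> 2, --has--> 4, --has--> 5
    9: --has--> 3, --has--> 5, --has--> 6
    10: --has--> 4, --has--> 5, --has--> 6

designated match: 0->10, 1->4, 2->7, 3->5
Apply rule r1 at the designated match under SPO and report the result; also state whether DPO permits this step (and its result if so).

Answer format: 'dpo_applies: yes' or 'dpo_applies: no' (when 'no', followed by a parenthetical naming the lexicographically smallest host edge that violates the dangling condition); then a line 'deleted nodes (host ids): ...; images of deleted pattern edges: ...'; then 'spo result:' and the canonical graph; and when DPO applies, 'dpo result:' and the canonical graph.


dpo_applies: yes
deleted nodes (host ids): 10; images of deleted pattern edges: (10,4,has); (10,5,has); (10,7,has)
spo result:
nodes: 3:pt, 4:pt, 5:pt, 7:pt, 8:F, 11:F, 12:pt, 13:pt, 14:pt, 15:F, 16:F, 17:F, 18:F
edges: (8,3,has); (8,5,has); (8,5,hask); (8,7,has); (11,3,has); (11,4,has); (11,7,has); (15,4,has); (15,12,has); (15,14,has); (16,7,has); (16,12,has); (16,13,has); (17,5,has); (17,13,has); (17,14,has); (18,12,has); (18,13,has); (18,14,has)
dpo result:
nodes: 3:pt, 4:pt, 5:pt, 7:pt, 8:F, 11:F, 12:pt, 13:pt, 14:pt, 15:F, 16:F, 17:F, 18:F
edges: (8,3,has); (8,5,has); (8,5,hask); (8,7,has); (11,3,has); (11,4,has); (11,7,has); (15,4,has); (15,12,has); (15,14,has); (16,7,has); (16,12,has); (16,13,has); (17,5,has); (17,13,has); (17,14,has); (18,12,has); (18,13,has); (18,14,has)


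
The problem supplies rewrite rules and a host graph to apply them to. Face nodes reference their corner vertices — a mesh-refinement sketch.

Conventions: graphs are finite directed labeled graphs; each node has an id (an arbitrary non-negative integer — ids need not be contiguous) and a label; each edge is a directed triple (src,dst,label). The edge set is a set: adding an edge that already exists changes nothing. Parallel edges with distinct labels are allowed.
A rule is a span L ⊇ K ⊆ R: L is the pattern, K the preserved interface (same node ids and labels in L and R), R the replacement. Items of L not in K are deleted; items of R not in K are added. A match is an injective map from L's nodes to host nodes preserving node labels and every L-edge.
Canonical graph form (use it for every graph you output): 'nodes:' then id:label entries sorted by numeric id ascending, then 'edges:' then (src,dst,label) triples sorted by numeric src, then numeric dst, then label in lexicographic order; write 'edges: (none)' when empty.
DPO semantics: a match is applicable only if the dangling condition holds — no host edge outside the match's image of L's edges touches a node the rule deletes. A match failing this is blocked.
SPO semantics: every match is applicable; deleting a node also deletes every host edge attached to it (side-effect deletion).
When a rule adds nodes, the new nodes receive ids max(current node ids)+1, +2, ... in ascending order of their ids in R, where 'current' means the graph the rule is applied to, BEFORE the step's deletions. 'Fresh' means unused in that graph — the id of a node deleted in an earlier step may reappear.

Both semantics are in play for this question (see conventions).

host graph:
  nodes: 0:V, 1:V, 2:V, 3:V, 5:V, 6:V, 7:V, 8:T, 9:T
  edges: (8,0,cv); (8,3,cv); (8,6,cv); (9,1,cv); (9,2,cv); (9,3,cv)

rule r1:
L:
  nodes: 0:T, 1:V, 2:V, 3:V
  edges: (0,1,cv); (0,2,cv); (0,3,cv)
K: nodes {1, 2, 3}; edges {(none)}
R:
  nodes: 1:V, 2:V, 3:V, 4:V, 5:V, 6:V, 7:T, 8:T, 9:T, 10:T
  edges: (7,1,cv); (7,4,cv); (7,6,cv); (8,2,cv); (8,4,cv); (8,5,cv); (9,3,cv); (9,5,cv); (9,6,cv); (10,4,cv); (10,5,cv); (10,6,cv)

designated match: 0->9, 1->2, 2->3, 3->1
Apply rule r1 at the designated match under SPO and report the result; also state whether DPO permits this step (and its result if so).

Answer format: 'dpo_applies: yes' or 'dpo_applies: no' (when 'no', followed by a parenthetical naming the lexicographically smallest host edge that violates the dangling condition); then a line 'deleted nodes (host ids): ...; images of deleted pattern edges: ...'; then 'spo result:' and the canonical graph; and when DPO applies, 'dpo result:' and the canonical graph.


dpo_applies: yes
deleted nodes (host ids): 9; images of deleted pattern edges: (9,1,cv); (9,2,cv); (9,3,cv)
spo result:
nodes: 0:V, 1:V, 2:V, 3:V, 5:V, 6:V, 7:V, 8:T, 10:V, 11:V, 12:V, 13:T, 14:T, 15:T, 16:T
edges: (8,0,cv); (8,3,cv); (8,6,cv); (13,2,cv); (13,10,cv); (13,12,cv); (14,3,cv); (14,10,cv); (14,11,cv); (15,1,cv); (15,11,cv); (15,12,cv); (16,10,cv); (16,11,cv); (16,12,cv)
dpo result:
nodes: 0:V, 1:V, 2:V, 3:V, 5:V, 6:V, 7:V, 8:T, 10:V, 11:V, 12:V, 13:T, 14:T, 15:T, 16:T
edges: (8,0,cv); (8,3,cv); (8,6,cv); (13,2,cv); (13,10,cv); (13,12,cv); (14,3,cv); (14,10,cv); (14,11,cv); (15,1,cv); (15,11,cv); (15,12,cv); (16,10,cv); (16,11,cv); (16,12,cv)


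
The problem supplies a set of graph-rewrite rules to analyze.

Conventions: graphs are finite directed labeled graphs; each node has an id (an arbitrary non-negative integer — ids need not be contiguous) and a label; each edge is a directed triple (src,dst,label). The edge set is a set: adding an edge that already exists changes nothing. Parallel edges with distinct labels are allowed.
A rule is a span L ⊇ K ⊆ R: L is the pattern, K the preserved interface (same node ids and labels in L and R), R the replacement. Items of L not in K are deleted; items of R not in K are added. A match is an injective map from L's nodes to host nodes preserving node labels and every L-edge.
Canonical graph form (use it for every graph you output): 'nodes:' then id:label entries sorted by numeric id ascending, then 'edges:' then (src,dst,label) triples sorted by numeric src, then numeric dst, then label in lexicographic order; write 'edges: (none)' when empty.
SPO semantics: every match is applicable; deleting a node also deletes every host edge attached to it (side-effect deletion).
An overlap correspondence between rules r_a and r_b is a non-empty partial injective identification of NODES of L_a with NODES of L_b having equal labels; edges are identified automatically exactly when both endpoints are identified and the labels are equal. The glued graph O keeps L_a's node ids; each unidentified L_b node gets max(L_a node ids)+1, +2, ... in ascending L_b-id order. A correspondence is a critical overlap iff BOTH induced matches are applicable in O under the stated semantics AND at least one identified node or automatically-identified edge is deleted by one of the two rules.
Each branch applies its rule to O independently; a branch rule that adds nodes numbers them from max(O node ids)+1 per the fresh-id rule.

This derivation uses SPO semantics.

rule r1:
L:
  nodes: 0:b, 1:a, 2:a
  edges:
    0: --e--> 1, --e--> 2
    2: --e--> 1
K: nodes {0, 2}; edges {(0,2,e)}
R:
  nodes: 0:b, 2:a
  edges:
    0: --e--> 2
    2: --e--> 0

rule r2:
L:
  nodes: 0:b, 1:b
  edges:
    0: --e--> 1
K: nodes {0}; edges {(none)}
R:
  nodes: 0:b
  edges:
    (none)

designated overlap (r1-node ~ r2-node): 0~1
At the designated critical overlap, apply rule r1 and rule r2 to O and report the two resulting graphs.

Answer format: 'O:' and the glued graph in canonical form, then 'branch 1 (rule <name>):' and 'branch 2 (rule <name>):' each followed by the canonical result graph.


O:
nodes: 0:b, 1:a, 2:a, 3:b
edges: (0,1,e); (0,2,e); (2,1,e); (3,0,e)
branch 1 (rule r1):
nodes: 0:b, 2:a, 3:b
edges: (0,2,e); (2,0,e); (3,0,e)
branch 2 (rule r2):
nodes: 1:a, 2:a, 3:b
edges: (2,1,e)


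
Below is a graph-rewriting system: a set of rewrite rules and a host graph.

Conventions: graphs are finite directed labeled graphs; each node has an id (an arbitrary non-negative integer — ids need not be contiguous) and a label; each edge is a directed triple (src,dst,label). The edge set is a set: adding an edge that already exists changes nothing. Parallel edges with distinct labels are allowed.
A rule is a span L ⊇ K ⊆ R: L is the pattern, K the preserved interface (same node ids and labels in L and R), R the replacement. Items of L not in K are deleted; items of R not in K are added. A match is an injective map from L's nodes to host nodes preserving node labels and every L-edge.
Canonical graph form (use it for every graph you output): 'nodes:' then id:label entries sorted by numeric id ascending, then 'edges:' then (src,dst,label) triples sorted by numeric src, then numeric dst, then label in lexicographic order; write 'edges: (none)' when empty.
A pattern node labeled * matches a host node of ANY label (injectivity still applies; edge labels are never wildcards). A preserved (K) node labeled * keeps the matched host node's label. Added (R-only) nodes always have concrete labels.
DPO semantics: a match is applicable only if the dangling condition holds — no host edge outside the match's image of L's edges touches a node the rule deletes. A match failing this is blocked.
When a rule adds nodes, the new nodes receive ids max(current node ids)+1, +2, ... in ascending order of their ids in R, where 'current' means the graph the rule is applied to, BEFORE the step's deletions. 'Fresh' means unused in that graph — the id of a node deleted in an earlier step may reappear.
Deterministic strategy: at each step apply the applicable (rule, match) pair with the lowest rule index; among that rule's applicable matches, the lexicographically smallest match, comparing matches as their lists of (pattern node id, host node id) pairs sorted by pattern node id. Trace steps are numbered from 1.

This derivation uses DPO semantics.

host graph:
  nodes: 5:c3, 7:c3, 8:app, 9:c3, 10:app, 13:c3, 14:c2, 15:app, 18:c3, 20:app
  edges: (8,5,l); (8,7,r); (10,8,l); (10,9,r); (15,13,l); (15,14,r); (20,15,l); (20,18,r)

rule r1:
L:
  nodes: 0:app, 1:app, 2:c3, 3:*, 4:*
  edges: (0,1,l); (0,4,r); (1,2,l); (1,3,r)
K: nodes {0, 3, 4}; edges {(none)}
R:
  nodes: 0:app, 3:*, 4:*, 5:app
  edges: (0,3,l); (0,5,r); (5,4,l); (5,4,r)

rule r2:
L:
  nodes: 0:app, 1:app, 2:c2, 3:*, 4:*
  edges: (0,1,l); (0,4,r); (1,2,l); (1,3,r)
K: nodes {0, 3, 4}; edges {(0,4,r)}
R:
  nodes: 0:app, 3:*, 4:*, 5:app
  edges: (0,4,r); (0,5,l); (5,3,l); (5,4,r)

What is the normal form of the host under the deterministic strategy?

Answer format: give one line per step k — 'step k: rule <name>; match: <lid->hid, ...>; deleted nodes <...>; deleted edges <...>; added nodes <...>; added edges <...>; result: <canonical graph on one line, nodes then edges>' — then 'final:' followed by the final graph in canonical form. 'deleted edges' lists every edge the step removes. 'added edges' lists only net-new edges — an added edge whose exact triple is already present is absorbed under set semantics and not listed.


step 1: rule r1; match: 0->10, 1->8, 2->5, 3->7, 4->9; deleted nodes 5, 8; deleted edges (8,5,l); (8,7,r); (10,8,l); (10,9,r); added nodes 21; added edges (10,7,l); (10,21,r); (21,9,l); (21,9,r); result: nodes: 7:c3, 9:c3, 10:app, 13:c3, 14:c2, 15:app, 18:c3, 20:app, 21:app edges: (10,7,l); (10,21,r); (15,13,l); (15,14,r); (20,15,l); (20,18,r); (21,9,l); (21,9,r)
step 2: rule r1; match: 0->20, 1->15, 2->13, 3->14, 4->18; deleted nodes 13, 15; deleted edges (15,13,l); (15,14,r); (20,15,l); (20,18,r); added nodes 22; added edges (20,14,l); (20,22,r); (22,18,l); (22,18,r); result: nodes: 7:c3, 9:c3, 10:app, 14:c2, 18:c3, 20:app, 21:app, 22:app edges: (10,7,l); (10,21,r); (20,14,l); (20,22,r); (21,9,l); (21,9,r); (22,18,l); (22,18,r)
final:
nodes: 7:c3, 9:c3, 10:app, 14:c2, 18:c3, 20:app, 21:app, 22:app
edges: (10,7,l); (10,21,r); (20,14,l); (20,22,r); (21,9,l); (21,9,r); (22,18,l); (22,18,r)


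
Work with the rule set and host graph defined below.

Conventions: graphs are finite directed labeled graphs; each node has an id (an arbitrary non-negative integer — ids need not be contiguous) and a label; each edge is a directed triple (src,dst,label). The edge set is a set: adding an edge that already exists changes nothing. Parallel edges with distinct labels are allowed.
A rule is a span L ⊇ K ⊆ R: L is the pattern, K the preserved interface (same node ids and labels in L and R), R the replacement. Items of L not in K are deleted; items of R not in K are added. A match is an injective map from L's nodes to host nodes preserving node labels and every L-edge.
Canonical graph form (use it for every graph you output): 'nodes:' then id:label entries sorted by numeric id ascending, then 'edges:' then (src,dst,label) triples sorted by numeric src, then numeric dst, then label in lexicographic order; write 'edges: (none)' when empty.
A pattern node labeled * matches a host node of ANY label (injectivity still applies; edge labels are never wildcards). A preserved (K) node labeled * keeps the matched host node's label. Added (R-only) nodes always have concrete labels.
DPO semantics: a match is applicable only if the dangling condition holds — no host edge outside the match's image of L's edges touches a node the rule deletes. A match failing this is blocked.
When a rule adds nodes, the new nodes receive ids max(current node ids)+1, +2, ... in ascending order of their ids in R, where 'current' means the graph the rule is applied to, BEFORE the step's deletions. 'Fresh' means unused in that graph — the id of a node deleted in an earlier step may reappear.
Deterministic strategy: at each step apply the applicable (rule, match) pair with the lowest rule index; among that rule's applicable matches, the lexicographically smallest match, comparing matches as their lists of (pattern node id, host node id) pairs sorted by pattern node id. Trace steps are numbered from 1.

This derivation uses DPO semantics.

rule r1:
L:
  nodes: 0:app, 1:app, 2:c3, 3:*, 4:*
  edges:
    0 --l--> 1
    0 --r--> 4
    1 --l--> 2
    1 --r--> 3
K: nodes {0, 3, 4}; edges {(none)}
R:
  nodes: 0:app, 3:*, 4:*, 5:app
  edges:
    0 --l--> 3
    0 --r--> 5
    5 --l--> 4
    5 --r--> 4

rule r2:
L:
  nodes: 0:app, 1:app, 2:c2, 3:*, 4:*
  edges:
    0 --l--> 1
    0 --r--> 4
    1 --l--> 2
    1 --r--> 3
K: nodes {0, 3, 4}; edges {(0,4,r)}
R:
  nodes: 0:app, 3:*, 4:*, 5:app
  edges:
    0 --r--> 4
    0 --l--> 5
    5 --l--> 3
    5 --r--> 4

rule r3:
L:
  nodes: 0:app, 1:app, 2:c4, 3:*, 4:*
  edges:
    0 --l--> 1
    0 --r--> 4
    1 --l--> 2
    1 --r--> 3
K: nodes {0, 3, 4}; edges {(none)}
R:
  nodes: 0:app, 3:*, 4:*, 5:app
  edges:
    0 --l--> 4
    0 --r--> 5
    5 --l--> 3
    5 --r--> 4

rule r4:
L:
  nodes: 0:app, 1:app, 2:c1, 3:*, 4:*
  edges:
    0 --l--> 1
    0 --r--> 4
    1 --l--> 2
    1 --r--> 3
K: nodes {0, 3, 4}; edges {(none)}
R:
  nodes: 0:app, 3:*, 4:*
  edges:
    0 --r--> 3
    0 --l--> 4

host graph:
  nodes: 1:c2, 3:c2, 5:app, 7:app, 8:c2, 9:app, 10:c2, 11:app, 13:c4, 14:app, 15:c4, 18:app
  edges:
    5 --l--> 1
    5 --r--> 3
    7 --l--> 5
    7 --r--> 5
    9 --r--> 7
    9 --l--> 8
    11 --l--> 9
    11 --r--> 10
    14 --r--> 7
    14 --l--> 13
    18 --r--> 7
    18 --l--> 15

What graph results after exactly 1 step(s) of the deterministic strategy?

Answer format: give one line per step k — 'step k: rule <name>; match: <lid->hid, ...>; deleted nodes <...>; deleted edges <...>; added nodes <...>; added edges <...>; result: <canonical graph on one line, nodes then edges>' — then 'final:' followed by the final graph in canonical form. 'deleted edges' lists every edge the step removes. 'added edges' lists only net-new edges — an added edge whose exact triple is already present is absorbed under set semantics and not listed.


step 1: rule r2; match: 0->11, 1->9, 2->8, 3->7, 4->10; deleted nodes 8, 9; deleted edges (9,7,r); (9,8,l); (11,9,l); added nodes 19; added edges (11,19,l); (19,7,l); (19,10,r); result: nodes: 1:c2, 3:c2, 5:app, 7:app, 10:c2, 11:app, 13:c4, 14:app, 15:c4, 18:app, 19:app edges: (5,1,l); (5,3,r); (7,5,l); (7,5,r); (11,10,r); (11,19,l); (14,7,r); (14,13,l); (18,7,r); (18,15,l); (19,7,l); (19,10,r)
final:
nodes: 1:c2, 3:c2, 5:app, 7:app, 10:c2, 11:app, 13:c4, 14:app, 15:c4, 18:app, 19:app
edges: (5,1,l); (5,3,r); (7,5,l); (7,5,r); (11,10,r); (11,19,l); (14,7,r); (14,13,l); (18,7,r); (18,15,l); (19,7,l); (19,10,r)


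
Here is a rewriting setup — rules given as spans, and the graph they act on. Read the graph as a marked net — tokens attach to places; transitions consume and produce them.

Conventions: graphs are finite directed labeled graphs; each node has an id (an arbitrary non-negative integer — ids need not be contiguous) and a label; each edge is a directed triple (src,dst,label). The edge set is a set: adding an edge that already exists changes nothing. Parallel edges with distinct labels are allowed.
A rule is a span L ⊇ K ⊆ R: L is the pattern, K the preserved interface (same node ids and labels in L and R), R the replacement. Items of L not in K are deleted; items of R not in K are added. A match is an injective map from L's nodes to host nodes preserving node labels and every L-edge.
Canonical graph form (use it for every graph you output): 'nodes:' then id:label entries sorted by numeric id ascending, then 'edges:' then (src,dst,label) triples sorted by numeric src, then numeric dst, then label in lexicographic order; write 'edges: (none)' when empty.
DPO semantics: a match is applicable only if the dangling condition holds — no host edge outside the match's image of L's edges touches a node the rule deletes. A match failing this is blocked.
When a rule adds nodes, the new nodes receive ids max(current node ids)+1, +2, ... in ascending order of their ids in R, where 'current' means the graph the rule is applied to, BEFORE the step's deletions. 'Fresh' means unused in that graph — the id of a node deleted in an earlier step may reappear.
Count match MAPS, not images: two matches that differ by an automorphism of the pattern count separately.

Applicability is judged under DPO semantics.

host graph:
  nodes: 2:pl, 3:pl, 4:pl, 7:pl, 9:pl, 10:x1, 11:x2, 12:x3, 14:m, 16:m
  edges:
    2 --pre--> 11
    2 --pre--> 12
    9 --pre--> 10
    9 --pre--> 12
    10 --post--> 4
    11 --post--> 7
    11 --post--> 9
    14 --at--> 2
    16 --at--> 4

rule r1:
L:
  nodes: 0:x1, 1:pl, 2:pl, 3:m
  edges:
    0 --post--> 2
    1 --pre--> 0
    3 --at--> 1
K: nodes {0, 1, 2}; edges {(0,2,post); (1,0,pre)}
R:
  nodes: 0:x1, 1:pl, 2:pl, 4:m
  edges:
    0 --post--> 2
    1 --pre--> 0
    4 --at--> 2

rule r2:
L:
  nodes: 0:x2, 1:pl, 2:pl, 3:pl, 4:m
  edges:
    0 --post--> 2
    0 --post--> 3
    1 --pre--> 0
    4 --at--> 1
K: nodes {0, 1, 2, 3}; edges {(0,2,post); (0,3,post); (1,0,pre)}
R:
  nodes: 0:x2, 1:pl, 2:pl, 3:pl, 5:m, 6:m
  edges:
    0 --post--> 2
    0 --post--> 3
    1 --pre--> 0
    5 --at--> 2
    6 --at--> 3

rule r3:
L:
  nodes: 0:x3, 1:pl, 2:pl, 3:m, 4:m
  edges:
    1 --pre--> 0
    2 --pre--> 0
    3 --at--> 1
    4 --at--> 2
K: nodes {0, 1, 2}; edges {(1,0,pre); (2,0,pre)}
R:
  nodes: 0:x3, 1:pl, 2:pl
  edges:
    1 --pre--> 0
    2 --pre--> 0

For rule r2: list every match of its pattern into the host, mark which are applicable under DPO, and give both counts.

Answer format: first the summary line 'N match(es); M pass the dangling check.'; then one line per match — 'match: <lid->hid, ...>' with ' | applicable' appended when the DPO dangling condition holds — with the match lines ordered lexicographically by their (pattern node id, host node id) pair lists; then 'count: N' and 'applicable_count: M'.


2 match(es); 2 pass the dangling check.
match: 0->11, 1->2, 2->7, 3->9, 4->14 | applicable
match: 0->11, 1->2, 2->9, 3->7, 4->14 | applicable
count: 2
applicable_count: 2


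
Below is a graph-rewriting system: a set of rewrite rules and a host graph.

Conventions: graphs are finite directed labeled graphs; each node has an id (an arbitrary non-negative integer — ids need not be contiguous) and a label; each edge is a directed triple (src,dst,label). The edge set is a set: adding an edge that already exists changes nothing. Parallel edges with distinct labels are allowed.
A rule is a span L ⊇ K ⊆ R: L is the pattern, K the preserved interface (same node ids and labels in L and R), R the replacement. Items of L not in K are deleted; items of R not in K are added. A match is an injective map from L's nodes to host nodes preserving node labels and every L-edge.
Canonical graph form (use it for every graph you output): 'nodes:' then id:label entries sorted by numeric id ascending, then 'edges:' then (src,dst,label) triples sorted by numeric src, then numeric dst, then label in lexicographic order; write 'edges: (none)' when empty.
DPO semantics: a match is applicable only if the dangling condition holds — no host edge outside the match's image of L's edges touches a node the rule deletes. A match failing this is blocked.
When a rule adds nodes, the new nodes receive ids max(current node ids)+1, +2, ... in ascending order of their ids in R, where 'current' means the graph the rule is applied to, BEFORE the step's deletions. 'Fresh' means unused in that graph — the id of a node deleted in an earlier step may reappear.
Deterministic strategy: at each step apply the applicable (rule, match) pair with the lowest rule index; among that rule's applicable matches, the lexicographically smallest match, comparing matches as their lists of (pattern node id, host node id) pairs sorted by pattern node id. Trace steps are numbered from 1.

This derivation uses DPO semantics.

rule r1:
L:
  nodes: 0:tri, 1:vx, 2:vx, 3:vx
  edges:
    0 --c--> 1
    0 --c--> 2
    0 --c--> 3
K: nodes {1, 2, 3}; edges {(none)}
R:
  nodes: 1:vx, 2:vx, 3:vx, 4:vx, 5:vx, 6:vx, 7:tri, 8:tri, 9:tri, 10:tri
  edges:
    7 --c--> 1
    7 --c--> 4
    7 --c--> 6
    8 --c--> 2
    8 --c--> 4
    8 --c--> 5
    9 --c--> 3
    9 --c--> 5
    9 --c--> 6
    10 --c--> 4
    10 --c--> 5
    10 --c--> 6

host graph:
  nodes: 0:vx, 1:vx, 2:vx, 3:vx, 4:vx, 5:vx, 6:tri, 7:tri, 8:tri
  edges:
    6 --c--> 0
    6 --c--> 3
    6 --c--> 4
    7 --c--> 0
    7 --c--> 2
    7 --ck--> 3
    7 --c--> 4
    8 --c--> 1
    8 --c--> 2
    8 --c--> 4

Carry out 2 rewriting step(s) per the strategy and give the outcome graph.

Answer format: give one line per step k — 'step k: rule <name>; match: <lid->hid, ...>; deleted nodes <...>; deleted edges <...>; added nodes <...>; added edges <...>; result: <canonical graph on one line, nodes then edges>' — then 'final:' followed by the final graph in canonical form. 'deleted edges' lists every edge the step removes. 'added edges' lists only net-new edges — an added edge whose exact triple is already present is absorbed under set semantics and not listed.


step 1: rule r1; match: 0->6, 1->0, 2->3, 3->4; deleted nodes 6; deleted edges (6,0,c); (6,3,c); (6,4,c); added nodes 9, 10, 11, 12, 13, 14, 15; added edges (12,0,c); (12,9,c); (12,11,c); (13,3,c); (13,9,c); (13,10,c); (14,4,c); (14,10,c); (14,11,c); (15,9,c); (15,10,c); (15,11,c); result: nodes: 0:vx, 1:vx, 2:vx, 3:vx, 4:vx, 5:vx, 7:tri, 8:tri, 9:vx, 10:vx, 11:vx, 12:tri, 13:tri, 14:tri, 15:tri edges: (7,0,c); (7,2,c); (7,3,ck); (7,4,c); (8,1,c); (8,2,c); (8,4,c); (12,0,c); (12,9,c); (12,11,c); (13,3,c); (13,9,c); (13,10,c); (14,4,c); (14,10,c); (14,11,c); (15,9,c); (15,10,c); (15,11,c)
step 2: rule r1; match: 0->8, 1->1, 2->2, 3->4; deleted nodes 8; deleted edges (8,1,c); (8,2,c); (8,4,c); added nodes 16, 17, 18, 19, 20, 21, 22; added edges (19,1,c); (19,16,c); (19,18,c); (20,2,c); (20,16,c); (20,17,c); (21,4,c); (21,17,c); (21,18,c); (22,16,c); (22,17,c); (22,18,c); result: nodes: 0:vx, 1:vx, 2:vx, 3:vx, 4:vx, 5:vx, 7:tri, 9:vx, 10:vx, 11:vx, 12:tri, 13:tri, 14:tri, 15:tri, 16:vx, 17:vx, 18:vx, 19:tri, 20:tri, 21:tri, 22:tri edges: (7,0,c); (7,2,c); (7,3,ck); (7,4,c); (12,0,c); (12,9,c); (12,11,c); (13,3,c); (13,9,c); (13,10,c); (14,4,c); (14,10,c); (14,11,c); (15,9,c); (15,10,c); (15,11,c); (19,1,c); (19,16,c); (19,18,c); (20,2,c); (20,16,c); (20,17,c); (21,4,c); (21,17,c); (21,18,c); (22,16,c); (22,17,c); (22,18,c)
final:
nodes: 0:vx, 1:vx, 2:vx, 3:vx, 4:vx, 5:vx, 7:tri, 9:vx, 10:vx, 11:vx, 12:tri, 13:tri, 14:tri, 15:tri, 16:vx, 17:vx, 18:vx, 19:tri, 20:tri, 21:tri, 22:tri
edges: (7,0,c); (7,2,c); (7,3,ck); (7,4,c); (12,0,c); (12,9,c); (12,11,c); (13,3,c); (13,9,c); (13,10,c); (14,4,c); (14,10,c); (14,11,c); (15,9,c); (15,10,c); (15,11,c); (19,1,c); (19,16,c); (19,18,c); (20,2,c); (20,16,c); (20,17,c); (21,4,c); (21,17,c); (21,18,c); (22,16,c); (22,17,c); (22,18,c)
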